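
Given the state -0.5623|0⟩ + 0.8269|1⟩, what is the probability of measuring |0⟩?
0.3162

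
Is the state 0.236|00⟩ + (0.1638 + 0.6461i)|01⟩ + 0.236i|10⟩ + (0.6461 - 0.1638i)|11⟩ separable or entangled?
Entangled

Writing the state as a|00⟩ + b|01⟩ + c|10⟩ + d|11⟩, it is a product state iff ad − bc = 0.
Here (a, b, c, d) = (0.236, (0.1638 + 0.6461i), 0.236i, (0.6461 - 0.1638i)): ad − bc = (0.236)(0.6461 - 0.1638i) − (0.1638 + 0.6461i)(0.236i) = (0.305 - 0.07731i) ≠ 0, so the state is entangled.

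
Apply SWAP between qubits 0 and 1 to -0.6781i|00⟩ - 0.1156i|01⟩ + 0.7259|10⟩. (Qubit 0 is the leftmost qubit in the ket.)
-0.6781i|00⟩ + 0.7259|01⟩ - 0.1156i|10⟩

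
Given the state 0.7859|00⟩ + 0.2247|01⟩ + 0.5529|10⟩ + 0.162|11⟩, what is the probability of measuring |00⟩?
0.6176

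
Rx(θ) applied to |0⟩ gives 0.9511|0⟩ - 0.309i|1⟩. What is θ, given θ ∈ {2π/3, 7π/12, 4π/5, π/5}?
π/5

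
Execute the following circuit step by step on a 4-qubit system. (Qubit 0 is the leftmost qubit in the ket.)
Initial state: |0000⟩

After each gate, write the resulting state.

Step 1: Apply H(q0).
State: 1/√2|0000⟩ + 1/√2|1000⟩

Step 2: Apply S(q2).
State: 1/√2|0000⟩ + 1/√2|1000⟩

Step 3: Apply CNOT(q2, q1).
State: 1/√2|0000⟩ + 1/√2|1000⟩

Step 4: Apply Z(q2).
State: 1/√2|0000⟩ + 1/√2|1000⟩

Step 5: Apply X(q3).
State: 1/√2|0001⟩ + 1/√2|1001⟩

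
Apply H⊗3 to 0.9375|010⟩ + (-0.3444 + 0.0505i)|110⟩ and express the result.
(0.2097 + 0.01785i)|000⟩ + (0.2097 + 0.01785i)|001⟩ + (-0.2097 - 0.01785i)|010⟩ + (-0.2097 - 0.01785i)|011⟩ + (0.4532 - 0.01785i)|100⟩ + (0.4532 - 0.01785i)|101⟩ + (-0.4532 + 0.01785i)|110⟩ + (-0.4532 + 0.01785i)|111⟩

H⊗3 gives amp(|y⟩) = (1/2√2) Σ_x (−1)^(x·y) amp(|x⟩), where x·y is the number of positions in which both x and y have a 1.
|000⟩: (0.9375 + (-0.3444 + 0.0505i))/(2√2) = (0.2097 + 0.01785i)
|001⟩: (0.9375 + (-0.3444 + 0.0505i))/(2√2) = (0.2097 + 0.01785i)
|010⟩: (-0.9375 - (-0.3444 + 0.0505i))/(2√2) = (-0.2097 - 0.01785i)
|011⟩: (-0.9375 - (-0.3444 + 0.0505i))/(2√2) = (-0.2097 - 0.01785i)
|100⟩: (0.9375 - (-0.3444 + 0.0505i))/(2√2) = (0.4532 - 0.01785i)
|101⟩: (0.9375 - (-0.3444 + 0.0505i))/(2√2) = (0.4532 - 0.01785i)
|110⟩: (-0.9375 + (-0.3444 + 0.0505i))/(2√2) = (-0.4532 + 0.01785i)
|111⟩: (-0.9375 + (-0.3444 + 0.0505i))/(2√2) = (-0.4532 + 0.01785i)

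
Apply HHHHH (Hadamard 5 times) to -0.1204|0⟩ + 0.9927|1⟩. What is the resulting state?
0.6168|0⟩ - 0.7871|1⟩

H² = I, so H^5 = H: a single Hadamard. With (a, b) = (-0.1204, 0.9927), H gives ((a + b)/√2, (a − b)/√2) = (0.6168, -0.7871).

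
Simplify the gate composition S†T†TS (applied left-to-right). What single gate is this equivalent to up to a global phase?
I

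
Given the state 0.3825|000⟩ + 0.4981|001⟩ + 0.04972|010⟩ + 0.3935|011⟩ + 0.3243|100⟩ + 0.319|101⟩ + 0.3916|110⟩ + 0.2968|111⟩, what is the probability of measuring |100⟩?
0.1052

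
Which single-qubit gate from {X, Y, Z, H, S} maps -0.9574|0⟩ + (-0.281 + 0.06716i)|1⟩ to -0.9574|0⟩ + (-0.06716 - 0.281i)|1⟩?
S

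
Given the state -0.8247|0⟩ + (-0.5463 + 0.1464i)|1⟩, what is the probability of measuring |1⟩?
0.3199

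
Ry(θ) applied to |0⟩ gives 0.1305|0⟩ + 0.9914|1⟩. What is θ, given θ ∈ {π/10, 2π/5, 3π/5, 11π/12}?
11π/12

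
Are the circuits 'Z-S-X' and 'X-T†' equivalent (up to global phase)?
No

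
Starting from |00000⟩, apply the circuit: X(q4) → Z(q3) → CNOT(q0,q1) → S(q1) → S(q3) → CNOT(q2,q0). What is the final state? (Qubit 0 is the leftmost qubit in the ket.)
|00001⟩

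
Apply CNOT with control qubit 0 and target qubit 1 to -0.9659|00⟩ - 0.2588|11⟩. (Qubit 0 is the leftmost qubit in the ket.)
-0.9659|00⟩ - 0.2588|10⟩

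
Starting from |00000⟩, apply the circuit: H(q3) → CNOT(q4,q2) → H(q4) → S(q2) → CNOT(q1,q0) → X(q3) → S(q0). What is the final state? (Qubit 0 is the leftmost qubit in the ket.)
1/2|00000⟩ + 1/2|00001⟩ + 1/2|00010⟩ + 1/2|00011⟩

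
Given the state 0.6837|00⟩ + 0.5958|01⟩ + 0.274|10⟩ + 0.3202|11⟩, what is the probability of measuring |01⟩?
0.355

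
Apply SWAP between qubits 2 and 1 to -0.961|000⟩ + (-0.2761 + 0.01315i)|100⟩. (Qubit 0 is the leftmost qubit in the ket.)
-0.961|000⟩ + (-0.2761 + 0.01315i)|100⟩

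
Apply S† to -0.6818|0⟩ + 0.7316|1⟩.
-0.6818|0⟩ - 0.7316i|1⟩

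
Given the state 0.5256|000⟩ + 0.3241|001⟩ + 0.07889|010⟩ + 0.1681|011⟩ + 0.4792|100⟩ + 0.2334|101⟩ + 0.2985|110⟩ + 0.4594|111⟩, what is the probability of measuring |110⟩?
0.0891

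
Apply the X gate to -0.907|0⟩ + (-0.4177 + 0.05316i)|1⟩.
(-0.4177 + 0.05316i)|0⟩ - 0.907|1⟩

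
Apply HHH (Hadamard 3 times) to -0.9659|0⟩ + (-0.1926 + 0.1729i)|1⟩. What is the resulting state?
(-0.8192 + 0.1223i)|0⟩ + (-0.5468 - 0.1223i)|1⟩

H² = I, so H^3 = H: a single Hadamard. With (a, b) = (-0.9659, (-0.1926 + 0.1729i)), H gives ((a + b)/√2, (a − b)/√2) = ((-0.8192 + 0.1223i), (-0.5468 - 0.1223i)).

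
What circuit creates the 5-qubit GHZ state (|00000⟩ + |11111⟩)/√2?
H(q0) → CNOT(q0,q1) → CNOT(q0,q2) → CNOT(q0,q3) → CNOT(q0,q4)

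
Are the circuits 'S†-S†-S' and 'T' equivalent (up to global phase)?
No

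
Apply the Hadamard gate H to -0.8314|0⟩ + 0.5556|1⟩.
-0.195|0⟩ - 0.9808|1⟩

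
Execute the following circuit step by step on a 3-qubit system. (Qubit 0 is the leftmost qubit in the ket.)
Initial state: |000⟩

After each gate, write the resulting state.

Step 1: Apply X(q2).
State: |001⟩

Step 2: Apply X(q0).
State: |101⟩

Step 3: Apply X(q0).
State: |001⟩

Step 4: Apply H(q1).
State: 1/√2|001⟩ + 1/√2|011⟩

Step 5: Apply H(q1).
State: |001⟩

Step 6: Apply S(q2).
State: i|001⟩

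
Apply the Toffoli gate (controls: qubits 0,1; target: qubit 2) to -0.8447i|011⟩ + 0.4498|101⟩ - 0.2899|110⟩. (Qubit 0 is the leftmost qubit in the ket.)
-0.8447i|011⟩ + 0.4498|101⟩ - 0.2899|111⟩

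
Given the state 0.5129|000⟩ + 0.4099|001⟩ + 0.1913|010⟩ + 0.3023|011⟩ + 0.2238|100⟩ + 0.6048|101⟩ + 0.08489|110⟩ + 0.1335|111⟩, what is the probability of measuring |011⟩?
0.09139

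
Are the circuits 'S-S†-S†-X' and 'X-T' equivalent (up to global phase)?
No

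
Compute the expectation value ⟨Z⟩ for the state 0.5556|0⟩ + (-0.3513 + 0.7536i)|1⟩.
-0.3826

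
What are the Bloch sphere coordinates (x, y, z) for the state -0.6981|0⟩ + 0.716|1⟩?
(-0.9997, 0, -0.02531)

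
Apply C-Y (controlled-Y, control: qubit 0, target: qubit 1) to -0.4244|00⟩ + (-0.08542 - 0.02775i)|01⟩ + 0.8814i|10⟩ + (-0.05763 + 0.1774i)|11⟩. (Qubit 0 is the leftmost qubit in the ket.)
-0.4244|00⟩ + (-0.08542 - 0.02775i)|01⟩ + (0.1774 + 0.05763i)|10⟩ - 0.8814|11⟩

C-Y leaves the control-|0⟩ kets |00⟩, |01⟩ unchanged and applies Y to qubit 1 on the control-|1⟩ pair (|10⟩, |11⟩).
Y = [[0, -i], [i, 0]].
With a = amp(|10⟩) = 0.8814i and b = amp(|11⟩) = (-0.05763 + 0.1774i):
new amp(|10⟩) = (-i)·b = (0.1774 + 0.05763i)
new amp(|11⟩) = (i)·a = -0.8814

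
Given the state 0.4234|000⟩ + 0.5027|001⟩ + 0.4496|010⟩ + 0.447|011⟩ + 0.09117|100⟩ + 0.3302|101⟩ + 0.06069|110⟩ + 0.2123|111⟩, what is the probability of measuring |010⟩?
0.2021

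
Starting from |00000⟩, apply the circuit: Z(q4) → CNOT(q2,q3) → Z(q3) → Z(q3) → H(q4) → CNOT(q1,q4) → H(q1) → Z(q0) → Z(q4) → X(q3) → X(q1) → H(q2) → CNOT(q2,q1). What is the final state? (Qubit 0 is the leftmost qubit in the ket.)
1/√8|00010⟩ - 1/√8|00011⟩ + 1/√8|00110⟩ - 1/√8|00111⟩ + 1/√8|01010⟩ - 1/√8|01011⟩ + 1/√8|01110⟩ - 1/√8|01111⟩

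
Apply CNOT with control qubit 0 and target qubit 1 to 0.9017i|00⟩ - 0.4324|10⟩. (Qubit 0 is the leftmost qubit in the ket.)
0.9017i|00⟩ - 0.4324|11⟩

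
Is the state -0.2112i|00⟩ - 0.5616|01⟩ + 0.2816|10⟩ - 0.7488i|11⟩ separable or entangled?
Separable

Writing the state as a|00⟩ + b|01⟩ + c|10⟩ + d|11⟩, it is a product state iff ad − bc = 0.
Here (a, b, c, d) = (-0.2112i, -0.5616, 0.2816, -0.7488i): ad − bc = (-0.2112i)(-0.7488i) − (-0.5616)(0.2816) = 0, so the state is separable.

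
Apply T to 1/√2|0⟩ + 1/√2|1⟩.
1/√2|0⟩ + (1/2 + (1/2)i)|1⟩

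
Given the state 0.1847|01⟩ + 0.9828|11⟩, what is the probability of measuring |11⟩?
0.9659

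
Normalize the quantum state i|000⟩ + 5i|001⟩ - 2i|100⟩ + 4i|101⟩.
0.1474i|000⟩ + 0.7372i|001⟩ - 0.2949i|100⟩ + 0.5898i|101⟩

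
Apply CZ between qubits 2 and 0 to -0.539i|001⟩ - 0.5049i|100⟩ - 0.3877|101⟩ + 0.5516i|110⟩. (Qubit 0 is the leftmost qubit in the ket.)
-0.539i|001⟩ - 0.5049i|100⟩ + 0.3877|101⟩ + 0.5516i|110⟩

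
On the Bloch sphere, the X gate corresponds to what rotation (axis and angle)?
Rotation by π around the x-axis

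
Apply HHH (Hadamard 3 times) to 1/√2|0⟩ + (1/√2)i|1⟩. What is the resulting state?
(1/2 + (1/2)i)|0⟩ + (1/2 - (1/2)i)|1⟩

H² = I, so H^3 = H: a single Hadamard. With (a, b) = (1/√2, (1/√2)i), H gives ((a + b)/√2, (a − b)/√2) = ((1/2 + (1/2)i), (1/2 - (1/2)i)).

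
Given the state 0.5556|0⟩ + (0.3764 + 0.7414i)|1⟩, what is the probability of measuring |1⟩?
0.6914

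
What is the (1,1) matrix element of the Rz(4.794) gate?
(-0.7354 + 0.6777i)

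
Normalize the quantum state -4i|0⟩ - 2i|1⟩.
-0.8944i|0⟩ - (1/√5)i|1⟩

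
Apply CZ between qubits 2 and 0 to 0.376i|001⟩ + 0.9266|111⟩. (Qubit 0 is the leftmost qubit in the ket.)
0.376i|001⟩ - 0.9266|111⟩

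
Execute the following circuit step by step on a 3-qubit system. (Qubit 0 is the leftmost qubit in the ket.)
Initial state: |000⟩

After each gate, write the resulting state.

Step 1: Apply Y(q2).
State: i|001⟩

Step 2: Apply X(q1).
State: i|011⟩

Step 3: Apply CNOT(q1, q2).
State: i|010⟩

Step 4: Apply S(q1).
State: -|010⟩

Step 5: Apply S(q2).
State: -|010⟩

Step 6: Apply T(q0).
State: -|010⟩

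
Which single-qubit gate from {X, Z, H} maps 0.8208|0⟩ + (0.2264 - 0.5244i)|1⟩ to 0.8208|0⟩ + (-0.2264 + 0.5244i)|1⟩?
Z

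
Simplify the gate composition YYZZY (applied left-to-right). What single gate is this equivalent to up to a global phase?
Y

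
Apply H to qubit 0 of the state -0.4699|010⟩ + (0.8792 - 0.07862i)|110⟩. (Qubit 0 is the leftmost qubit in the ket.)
(0.2894 - 0.05559i)|010⟩ + (-0.954 + 0.05559i)|110⟩

H on qubit 0 mixes each pair of kets that differ only in qubit 0: amplitudes (a, b) of (|…0…⟩, |…1…⟩) become ((a + b)/√2, (a − b)/√2). Kets absent from the input have amplitude 0.
(|010⟩, |110⟩): (a, b) = (-0.4699, (0.8792 - 0.07862i)) → ((0.2894 - 0.05559i), (-0.954 + 0.05559i))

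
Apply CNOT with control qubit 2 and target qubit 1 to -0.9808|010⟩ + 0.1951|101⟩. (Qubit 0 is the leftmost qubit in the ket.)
-0.9808|010⟩ + 0.1951|111⟩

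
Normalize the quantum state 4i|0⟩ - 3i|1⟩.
0.8i|0⟩ - 0.6i|1⟩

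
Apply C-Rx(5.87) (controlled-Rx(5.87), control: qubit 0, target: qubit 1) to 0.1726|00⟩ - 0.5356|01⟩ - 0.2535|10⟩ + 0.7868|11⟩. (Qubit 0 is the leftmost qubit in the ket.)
0.1726|00⟩ - 0.5356|01⟩ + (0.2481 - 0.1614i)|10⟩ + (-0.7701 + 0.052i)|11⟩

C-Rx(5.87) leaves the control-|0⟩ kets |00⟩, |01⟩ unchanged and applies Rx(5.87) to qubit 1 on the control-|1⟩ pair (|10⟩, |11⟩).
Rx(5.87) = [[cos(θ/2), −i·sin(θ/2)], [−i·sin(θ/2), cos(θ/2)]]; θ = 5.87, cos(θ/2) ≈ -0.978736, sin(θ/2) ≈ 0.205126.
With a = amp(|10⟩) = -0.2535 and b = amp(|11⟩) = 0.7868:
new amp(|10⟩) = (-0.978736)·a + (-0.205126i)·b = (0.2481 - 0.1614i)
new amp(|11⟩) = (-0.205126i)·a + (-0.978736)·b = (-0.7701 + 0.052i)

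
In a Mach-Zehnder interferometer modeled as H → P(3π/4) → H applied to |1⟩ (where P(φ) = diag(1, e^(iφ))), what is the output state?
(0.8536 - (1/√8)i)|0⟩ + (0.1464 + (1/√8)i)|1⟩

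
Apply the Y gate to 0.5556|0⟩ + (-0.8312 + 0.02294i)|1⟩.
(0.02294 + 0.8312i)|0⟩ + 0.5556i|1⟩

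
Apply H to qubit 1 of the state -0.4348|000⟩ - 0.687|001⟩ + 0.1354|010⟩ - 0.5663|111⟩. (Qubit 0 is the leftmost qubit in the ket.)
-0.2117|000⟩ - 0.4858|001⟩ - 0.4032|010⟩ - 0.4858|011⟩ - 0.4004|101⟩ + 0.4004|111⟩

H on qubit 1 mixes each pair of kets that differ only in qubit 1: amplitudes (a, b) of (|…0…⟩, |…1…⟩) become ((a + b)/√2, (a − b)/√2). Kets absent from the input have amplitude 0.
(|000⟩, |010⟩): (a, b) = (-0.4348, 0.1354) → (-0.2117, -0.4032)
(|001⟩, |011⟩): (a, b) = (-0.687, 0) → (-0.4858, -0.4858)
(|101⟩, |111⟩): (a, b) = (0, -0.5663) → (-0.4004, 0.4004)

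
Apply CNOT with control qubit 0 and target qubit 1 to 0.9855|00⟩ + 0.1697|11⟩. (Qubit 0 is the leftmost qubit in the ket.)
0.9855|00⟩ + 0.1697|10⟩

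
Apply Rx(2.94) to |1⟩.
-0.9949i|0⟩ + 0.1006|1⟩

Rx(2.94) = [[cos(θ/2), −i·sin(θ/2)], [−i·sin(θ/2), cos(θ/2)]]; θ = 2.94, cos(θ/2) ≈ 0.100626, sin(θ/2) ≈ 0.994924.
With a = amp(|0⟩) = 0 and b = amp(|1⟩) = 1:
new amp(|0⟩) = (0.100626)·a + (-0.994924i)·b = -0.9949i
new amp(|1⟩) = (-0.994924i)·a + (0.100626)·b = 0.1006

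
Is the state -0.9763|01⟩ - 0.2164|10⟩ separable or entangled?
Entangled

Writing the state as a|00⟩ + b|01⟩ + c|10⟩ + d|11⟩, it is a product state iff ad − bc = 0.
Here (a, b, c, d) = (0, -0.9763, -0.2164, 0): ad − bc = (0)(0) − (-0.9763)(-0.2164) = -0.2113 ≠ 0, so the state is entangled.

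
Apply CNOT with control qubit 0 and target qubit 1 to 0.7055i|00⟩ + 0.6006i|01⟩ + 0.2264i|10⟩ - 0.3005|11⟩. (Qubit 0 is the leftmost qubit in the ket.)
0.7055i|00⟩ + 0.6006i|01⟩ - 0.3005|10⟩ + 0.2264i|11⟩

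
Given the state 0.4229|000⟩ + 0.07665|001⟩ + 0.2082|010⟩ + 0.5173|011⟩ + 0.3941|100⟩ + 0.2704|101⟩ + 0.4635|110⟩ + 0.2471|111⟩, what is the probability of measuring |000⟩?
0.1788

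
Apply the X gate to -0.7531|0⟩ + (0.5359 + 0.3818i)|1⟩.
(0.5359 + 0.3818i)|0⟩ - 0.7531|1⟩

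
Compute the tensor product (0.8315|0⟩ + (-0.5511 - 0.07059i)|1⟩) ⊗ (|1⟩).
0.8315|01⟩ + (-0.5511 - 0.07059i)|11⟩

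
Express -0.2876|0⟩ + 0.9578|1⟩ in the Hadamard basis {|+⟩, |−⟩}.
0.4739|+⟩ - 0.8806|−⟩

With |ψ⟩ = α|0⟩ + β|1⟩, the Hadamard-basis coefficients are ⟨+|ψ⟩ = (α + β)/√2 and ⟨−|ψ⟩ = (α − β)/√2.
Here α = -0.2876, β = 0.9578: (α + β)/√2 = 0.4739, (α − β)/√2 = -0.8806.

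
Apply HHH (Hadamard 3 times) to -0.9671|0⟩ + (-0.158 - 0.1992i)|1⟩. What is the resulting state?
(-0.7956 - 0.1409i)|0⟩ + (-0.5721 + 0.1409i)|1⟩

H² = I, so H^3 = H: a single Hadamard. With (a, b) = (-0.9671, (-0.158 - 0.1992i)), H gives ((a + b)/√2, (a − b)/√2) = ((-0.7956 - 0.1409i), (-0.5721 + 0.1409i)).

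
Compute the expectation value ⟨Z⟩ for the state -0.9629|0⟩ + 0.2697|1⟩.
0.8544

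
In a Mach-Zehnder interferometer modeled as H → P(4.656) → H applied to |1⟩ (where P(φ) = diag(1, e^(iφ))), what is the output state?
(0.5282 + 0.4992i)|0⟩ + (0.4718 - 0.4992i)|1⟩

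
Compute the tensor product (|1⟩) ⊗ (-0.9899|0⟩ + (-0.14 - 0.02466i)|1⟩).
-0.9899|10⟩ + (-0.14 - 0.02466i)|11⟩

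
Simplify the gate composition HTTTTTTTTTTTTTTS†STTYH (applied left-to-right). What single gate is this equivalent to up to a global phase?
Y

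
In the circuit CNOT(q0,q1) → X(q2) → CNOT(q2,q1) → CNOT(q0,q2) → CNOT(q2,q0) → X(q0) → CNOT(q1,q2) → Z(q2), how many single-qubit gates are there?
3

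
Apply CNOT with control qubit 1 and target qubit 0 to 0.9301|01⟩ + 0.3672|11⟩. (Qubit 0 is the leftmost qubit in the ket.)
0.3672|01⟩ + 0.9301|11⟩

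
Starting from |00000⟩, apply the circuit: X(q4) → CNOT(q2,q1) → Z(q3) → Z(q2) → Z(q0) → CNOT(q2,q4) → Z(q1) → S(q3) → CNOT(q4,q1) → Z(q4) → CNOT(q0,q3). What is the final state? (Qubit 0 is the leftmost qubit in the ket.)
-|01001⟩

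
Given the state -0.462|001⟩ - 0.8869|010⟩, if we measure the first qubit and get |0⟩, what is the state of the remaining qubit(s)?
-0.462|01⟩ - 0.8869|10⟩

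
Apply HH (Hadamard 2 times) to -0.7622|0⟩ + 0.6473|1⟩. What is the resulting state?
-0.7622|0⟩ + 0.6473|1⟩

H² = I, so an even number of Hadamards cancels: H^2 = I and the state is unchanged.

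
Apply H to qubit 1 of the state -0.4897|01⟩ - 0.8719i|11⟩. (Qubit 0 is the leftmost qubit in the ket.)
-0.3463|00⟩ + 0.3463|01⟩ - 0.6165i|10⟩ + 0.6165i|11⟩

H on qubit 1 mixes each pair of kets that differ only in qubit 1: amplitudes (a, b) of (|…0…⟩, |…1…⟩) become ((a + b)/√2, (a − b)/√2). Kets absent from the input have amplitude 0.
(|00⟩, |01⟩): (a, b) = (0, -0.4897) → (-0.3463, 0.3463)
(|10⟩, |11⟩): (a, b) = (0, -0.8719i) → (-0.6165i, 0.6165i)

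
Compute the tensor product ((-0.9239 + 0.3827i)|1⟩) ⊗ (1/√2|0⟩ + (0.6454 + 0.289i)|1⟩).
(-0.6533 + 0.2706i)|10⟩ + (-0.7069 - 0.02001i)|11⟩

amp(|b₁b₂…⟩) = product of the factor amplitudes for bits b₁, b₂, …; only kets whose every factor amplitude is nonzero survive.
|10⟩: (-0.9239 + 0.3827i)(1/√2) = (-0.6533 + 0.2706i)
|11⟩: (-0.9239 + 0.3827i)(0.6454 + 0.289i) = (-0.7069 - 0.02001i)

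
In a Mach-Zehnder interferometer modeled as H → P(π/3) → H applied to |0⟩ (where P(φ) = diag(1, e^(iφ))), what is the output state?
(0.75 + 0.433i)|0⟩ + (0.25 - 0.433i)|1⟩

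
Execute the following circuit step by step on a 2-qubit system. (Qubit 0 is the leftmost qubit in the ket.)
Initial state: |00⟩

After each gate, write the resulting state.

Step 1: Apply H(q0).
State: 1/√2|00⟩ + 1/√2|10⟩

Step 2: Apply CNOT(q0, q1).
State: 1/√2|00⟩ + 1/√2|11⟩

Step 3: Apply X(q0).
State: 1/√2|01⟩ + 1/√2|10⟩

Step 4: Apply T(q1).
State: (1/2 + (1/2)i)|01⟩ + 1/√2|10⟩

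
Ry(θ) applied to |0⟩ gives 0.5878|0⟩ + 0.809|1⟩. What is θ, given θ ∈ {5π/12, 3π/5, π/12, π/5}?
3π/5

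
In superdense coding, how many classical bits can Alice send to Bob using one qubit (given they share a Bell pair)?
2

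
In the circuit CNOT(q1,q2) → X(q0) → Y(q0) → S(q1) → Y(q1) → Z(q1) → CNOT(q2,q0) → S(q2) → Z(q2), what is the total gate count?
9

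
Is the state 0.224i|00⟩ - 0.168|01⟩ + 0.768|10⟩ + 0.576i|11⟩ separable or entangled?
Separable

Writing the state as a|00⟩ + b|01⟩ + c|10⟩ + d|11⟩, it is a product state iff ad − bc = 0.
Here (a, b, c, d) = (0.224i, -0.168, 0.768, 0.576i): ad − bc = (0.224i)(0.576i) − (-0.168)(0.768) = 0, so the state is separable.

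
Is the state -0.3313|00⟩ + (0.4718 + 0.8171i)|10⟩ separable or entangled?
Separable

Writing the state as a|00⟩ + b|01⟩ + c|10⟩ + d|11⟩, it is a product state iff ad − bc = 0.
Here (a, b, c, d) = (-0.3313, 0, (0.4718 + 0.8171i), 0): ad − bc = (-0.3313)(0) − (0)(0.4718 + 0.8171i) = 0, so the state is separable.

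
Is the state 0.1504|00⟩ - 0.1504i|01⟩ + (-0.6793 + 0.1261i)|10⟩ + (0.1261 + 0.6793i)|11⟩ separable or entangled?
Separable

Writing the state as a|00⟩ + b|01⟩ + c|10⟩ + d|11⟩, it is a product state iff ad − bc = 0.
Here (a, b, c, d) = (0.1504, -0.1504i, (-0.6793 + 0.1261i), (0.1261 + 0.6793i)): ad − bc = (0.1504)(0.1261 + 0.6793i) − (-0.1504i)(-0.6793 + 0.1261i) = 0, so the state is separable.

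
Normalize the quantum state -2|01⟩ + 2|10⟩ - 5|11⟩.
-0.3482|01⟩ + 0.3482|10⟩ - 0.8704|11⟩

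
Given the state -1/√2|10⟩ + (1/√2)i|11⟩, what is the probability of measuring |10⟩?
1/2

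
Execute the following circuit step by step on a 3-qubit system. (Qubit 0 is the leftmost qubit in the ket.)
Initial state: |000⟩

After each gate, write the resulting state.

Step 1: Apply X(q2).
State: |001⟩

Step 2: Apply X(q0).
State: |101⟩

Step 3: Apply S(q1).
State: |101⟩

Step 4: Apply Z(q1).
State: |101⟩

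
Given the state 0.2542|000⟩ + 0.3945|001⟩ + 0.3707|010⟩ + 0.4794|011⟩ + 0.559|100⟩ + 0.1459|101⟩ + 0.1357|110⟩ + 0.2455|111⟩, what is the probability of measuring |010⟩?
0.1374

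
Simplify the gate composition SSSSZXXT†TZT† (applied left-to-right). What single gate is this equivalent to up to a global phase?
T†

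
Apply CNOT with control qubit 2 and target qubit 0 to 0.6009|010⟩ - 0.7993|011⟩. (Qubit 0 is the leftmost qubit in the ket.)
0.6009|010⟩ - 0.7993|111⟩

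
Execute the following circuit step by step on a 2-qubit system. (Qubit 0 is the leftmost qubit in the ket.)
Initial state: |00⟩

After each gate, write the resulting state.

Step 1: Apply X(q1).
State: |01⟩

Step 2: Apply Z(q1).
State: -|01⟩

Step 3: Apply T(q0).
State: -|01⟩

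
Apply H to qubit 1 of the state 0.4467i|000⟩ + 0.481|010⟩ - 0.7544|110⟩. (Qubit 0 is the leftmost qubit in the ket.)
(0.3401 + 0.3159i)|000⟩ + (-0.3401 + 0.3159i)|010⟩ - 0.5334|100⟩ + 0.5334|110⟩

H on qubit 1 mixes each pair of kets that differ only in qubit 1: amplitudes (a, b) of (|…0…⟩, |…1…⟩) become ((a + b)/√2, (a − b)/√2). Kets absent from the input have amplitude 0.
(|000⟩, |010⟩): (a, b) = (0.4467i, 0.481) → ((0.3401 + 0.3159i), (-0.3401 + 0.3159i))
(|100⟩, |110⟩): (a, b) = (0, -0.7544) → (-0.5334, 0.5334)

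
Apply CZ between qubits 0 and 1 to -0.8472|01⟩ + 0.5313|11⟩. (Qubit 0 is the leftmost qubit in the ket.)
-0.8472|01⟩ - 0.5313|11⟩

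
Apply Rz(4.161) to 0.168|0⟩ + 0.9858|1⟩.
(-0.08197 - 0.1466i)|0⟩ + (-0.481 + 0.8605i)|1⟩

Rz(4.161) = [[e^(−iθ/2), 0], [0, e^(iθ/2)]] with e^(±iθ/2) = cos(θ/2) ± i·sin(θ/2); θ = 4.161, cos(θ/2) ≈ -0.487919, sin(θ/2) ≈ 0.872889.
With a = amp(|0⟩) = 0.168 and b = amp(|1⟩) = 0.9858:
new amp(|0⟩) = (-0.487919 - 0.872889i)·a = (-0.08197 - 0.1466i)
new amp(|1⟩) = (-0.487919 + 0.872889i)·b = (-0.481 + 0.8605i)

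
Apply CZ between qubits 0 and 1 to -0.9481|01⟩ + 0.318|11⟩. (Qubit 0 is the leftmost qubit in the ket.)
-0.9481|01⟩ - 0.318|11⟩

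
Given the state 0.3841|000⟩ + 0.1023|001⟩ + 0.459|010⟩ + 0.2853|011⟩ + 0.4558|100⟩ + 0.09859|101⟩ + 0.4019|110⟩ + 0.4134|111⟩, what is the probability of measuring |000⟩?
0.1475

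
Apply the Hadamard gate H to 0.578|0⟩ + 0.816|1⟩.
0.9857|0⟩ - 0.1683|1⟩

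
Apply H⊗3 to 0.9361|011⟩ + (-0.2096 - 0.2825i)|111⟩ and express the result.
(0.2569 - 0.09988i)|000⟩ + (-0.2569 + 0.09988i)|001⟩ + (-0.2569 + 0.09988i)|010⟩ + (0.2569 - 0.09988i)|011⟩ + (0.4051 + 0.09988i)|100⟩ + (-0.4051 - 0.09988i)|101⟩ + (-0.4051 - 0.09988i)|110⟩ + (0.4051 + 0.09988i)|111⟩

H⊗3 gives amp(|y⟩) = (1/2√2) Σ_x (−1)^(x·y) amp(|x⟩), where x·y is the number of positions in which both x and y have a 1.
|000⟩: (0.9361 + (-0.2096 - 0.2825i))/(2√2) = (0.2569 - 0.09988i)
|001⟩: (-0.9361 - (-0.2096 - 0.2825i))/(2√2) = (-0.2569 + 0.09988i)
|010⟩: (-0.9361 - (-0.2096 - 0.2825i))/(2√2) = (-0.2569 + 0.09988i)
|011⟩: (0.9361 + (-0.2096 - 0.2825i))/(2√2) = (0.2569 - 0.09988i)
|100⟩: (0.9361 - (-0.2096 - 0.2825i))/(2√2) = (0.4051 + 0.09988i)
|101⟩: (-0.9361 + (-0.2096 - 0.2825i))/(2√2) = (-0.4051 - 0.09988i)
|110⟩: (-0.9361 + (-0.2096 - 0.2825i))/(2√2) = (-0.4051 - 0.09988i)
|111⟩: (0.9361 - (-0.2096 - 0.2825i))/(2√2) = (0.4051 + 0.09988i)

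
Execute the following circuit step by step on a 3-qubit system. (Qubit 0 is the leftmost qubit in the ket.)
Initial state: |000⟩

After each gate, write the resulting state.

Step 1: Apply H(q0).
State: 1/√2|000⟩ + 1/√2|100⟩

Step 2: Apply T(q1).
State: 1/√2|000⟩ + 1/√2|100⟩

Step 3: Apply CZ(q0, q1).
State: 1/√2|000⟩ + 1/√2|100⟩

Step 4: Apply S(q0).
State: 1/√2|000⟩ + (1/√2)i|100⟩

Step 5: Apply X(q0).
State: (1/√2)i|000⟩ + 1/√2|100⟩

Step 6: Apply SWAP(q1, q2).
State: (1/√2)i|000⟩ + 1/√2|100⟩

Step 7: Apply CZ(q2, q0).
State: (1/√2)i|000⟩ + 1/√2|100⟩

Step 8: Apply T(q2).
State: (1/√2)i|000⟩ + 1/√2|100⟩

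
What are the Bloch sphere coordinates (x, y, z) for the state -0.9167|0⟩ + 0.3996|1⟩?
(-0.7326, 0, 0.6807)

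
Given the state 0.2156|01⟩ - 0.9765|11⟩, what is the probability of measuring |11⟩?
0.9536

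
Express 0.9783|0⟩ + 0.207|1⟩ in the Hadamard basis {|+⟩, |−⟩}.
0.8381|+⟩ + 0.5454|−⟩

With |ψ⟩ = α|0⟩ + β|1⟩, the Hadamard-basis coefficients are ⟨+|ψ⟩ = (α + β)/√2 and ⟨−|ψ⟩ = (α − β)/√2.
Here α = 0.9783, β = 0.207: (α + β)/√2 = 0.8381, (α − β)/√2 = 0.5454.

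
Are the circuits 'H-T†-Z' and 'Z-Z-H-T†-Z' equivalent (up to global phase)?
Yes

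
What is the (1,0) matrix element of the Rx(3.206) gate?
-0.9995i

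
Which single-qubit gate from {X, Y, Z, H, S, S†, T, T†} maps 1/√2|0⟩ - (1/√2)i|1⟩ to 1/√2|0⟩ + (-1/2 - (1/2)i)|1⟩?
T†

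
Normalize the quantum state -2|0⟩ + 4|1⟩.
-1/√5|0⟩ + 0.8944|1⟩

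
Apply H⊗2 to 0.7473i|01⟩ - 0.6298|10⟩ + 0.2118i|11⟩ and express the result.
(-0.3149 + 0.4796i)|00⟩ + (-0.3149 - 0.4796i)|01⟩ + (0.3149 + 0.2678i)|10⟩ + (0.3149 - 0.2678i)|11⟩

H⊗2 gives amp(|y⟩) = (1/2) Σ_x (−1)^(x·y) amp(|x⟩), where x·y is the number of positions in which both x and y have a 1.
|00⟩: (0.7473i - 0.6298 + 0.2118i)/2 = (-0.3149 + 0.4796i)
|01⟩: (-0.7473i - 0.6298 - 0.2118i)/2 = (-0.3149 - 0.4796i)
|10⟩: (0.7473i + 0.6298 - 0.2118i)/2 = (0.3149 + 0.2678i)
|11⟩: (-0.7473i + 0.6298 + 0.2118i)/2 = (0.3149 - 0.2678i)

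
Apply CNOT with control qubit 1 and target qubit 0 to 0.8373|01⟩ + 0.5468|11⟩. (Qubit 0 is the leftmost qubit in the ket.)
0.5468|01⟩ + 0.8373|11⟩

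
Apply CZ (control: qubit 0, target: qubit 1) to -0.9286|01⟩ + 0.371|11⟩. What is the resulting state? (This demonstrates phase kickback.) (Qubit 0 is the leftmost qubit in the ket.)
-0.9286|01⟩ - 0.371|11⟩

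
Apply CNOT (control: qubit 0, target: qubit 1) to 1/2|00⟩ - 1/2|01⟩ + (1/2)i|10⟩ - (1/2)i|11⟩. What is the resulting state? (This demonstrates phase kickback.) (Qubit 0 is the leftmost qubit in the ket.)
1/2|00⟩ - 1/2|01⟩ - (1/2)i|10⟩ + (1/2)i|11⟩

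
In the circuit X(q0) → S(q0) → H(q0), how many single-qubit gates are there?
3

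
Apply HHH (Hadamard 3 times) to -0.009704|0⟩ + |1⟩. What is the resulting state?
0.7002|0⟩ - 0.714|1⟩

H² = I, so H^3 = H: a single Hadamard. With (a, b) = (-0.009704, 1), H gives ((a + b)/√2, (a − b)/√2) = (0.7002, -0.714).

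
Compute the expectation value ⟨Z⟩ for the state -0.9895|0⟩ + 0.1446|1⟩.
0.9582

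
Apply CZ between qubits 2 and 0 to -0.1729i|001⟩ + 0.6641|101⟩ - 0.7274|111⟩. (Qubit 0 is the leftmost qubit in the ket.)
-0.1729i|001⟩ - 0.6641|101⟩ + 0.7274|111⟩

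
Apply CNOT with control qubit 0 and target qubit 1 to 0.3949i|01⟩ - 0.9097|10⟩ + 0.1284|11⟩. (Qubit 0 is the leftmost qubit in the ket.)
0.3949i|01⟩ + 0.1284|10⟩ - 0.9097|11⟩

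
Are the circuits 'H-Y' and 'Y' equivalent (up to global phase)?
No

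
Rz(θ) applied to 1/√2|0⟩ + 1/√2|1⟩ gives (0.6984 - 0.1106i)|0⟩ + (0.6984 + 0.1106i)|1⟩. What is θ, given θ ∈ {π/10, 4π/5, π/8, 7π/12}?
π/10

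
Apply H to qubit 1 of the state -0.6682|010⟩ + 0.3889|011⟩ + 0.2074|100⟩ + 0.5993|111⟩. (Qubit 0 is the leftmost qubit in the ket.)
-0.4725|000⟩ + 0.275|001⟩ + 0.4725|010⟩ - 0.275|011⟩ + 0.1467|100⟩ + 0.4238|101⟩ + 0.1467|110⟩ - 0.4238|111⟩

H on qubit 1 mixes each pair of kets that differ only in qubit 1: amplitudes (a, b) of (|…0…⟩, |…1…⟩) become ((a + b)/√2, (a − b)/√2). Kets absent from the input have amplitude 0.
(|000⟩, |010⟩): (a, b) = (0, -0.6682) → (-0.4725, 0.4725)
(|001⟩, |011⟩): (a, b) = (0, 0.3889) → (0.275, -0.275)
(|100⟩, |110⟩): (a, b) = (0.2074, 0) → (0.1467, 0.1467)
(|101⟩, |111⟩): (a, b) = (0, 0.5993) → (0.4238, -0.4238)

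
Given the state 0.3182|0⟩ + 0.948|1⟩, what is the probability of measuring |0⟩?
0.1013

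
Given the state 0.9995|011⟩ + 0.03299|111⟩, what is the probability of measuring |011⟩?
0.999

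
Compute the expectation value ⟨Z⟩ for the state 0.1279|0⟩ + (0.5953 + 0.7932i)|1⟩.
-0.9672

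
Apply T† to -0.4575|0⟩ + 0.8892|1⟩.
-0.4575|0⟩ + (0.6288 - 0.6288i)|1⟩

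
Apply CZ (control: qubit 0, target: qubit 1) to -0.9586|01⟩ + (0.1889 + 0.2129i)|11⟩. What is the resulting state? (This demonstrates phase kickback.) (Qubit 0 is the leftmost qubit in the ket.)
-0.9586|01⟩ + (-0.1889 - 0.2129i)|11⟩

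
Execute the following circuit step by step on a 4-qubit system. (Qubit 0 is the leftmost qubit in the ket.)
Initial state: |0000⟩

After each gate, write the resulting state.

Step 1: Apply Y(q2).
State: i|0010⟩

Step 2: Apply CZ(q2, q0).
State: i|0010⟩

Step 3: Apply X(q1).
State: i|0110⟩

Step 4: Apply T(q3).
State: i|0110⟩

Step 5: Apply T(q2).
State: (-1/√2 + (1/√2)i)|0110⟩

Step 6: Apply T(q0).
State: (-1/√2 + (1/√2)i)|0110⟩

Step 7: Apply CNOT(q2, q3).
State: (-1/√2 + (1/√2)i)|0111⟩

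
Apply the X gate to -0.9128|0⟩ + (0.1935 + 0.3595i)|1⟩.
(0.1935 + 0.3595i)|0⟩ - 0.9128|1⟩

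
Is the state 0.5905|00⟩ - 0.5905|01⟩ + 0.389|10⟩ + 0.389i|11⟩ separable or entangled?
Entangled

Writing the state as a|00⟩ + b|01⟩ + c|10⟩ + d|11⟩, it is a product state iff ad − bc = 0.
Here (a, b, c, d) = (0.5905, -0.5905, 0.389, 0.389i): ad − bc = (0.5905)(0.389i) − (-0.5905)(0.389) = (0.2297 + 0.2297i) ≠ 0, so the state is entangled.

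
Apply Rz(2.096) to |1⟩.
(0.4993 + 0.8664i)|1⟩

Rz(2.096) = [[e^(−iθ/2), 0], [0, e^(iθ/2)]] with e^(±iθ/2) = cos(θ/2) ± i·sin(θ/2); θ = 2.096, cos(θ/2) ≈ 0.499305, sin(θ/2) ≈ 0.866426.
With a = amp(|0⟩) = 0 and b = amp(|1⟩) = 1:
new amp(|0⟩) = (0.499305 - 0.866426i)·a = 0
new amp(|1⟩) = (0.499305 + 0.866426i)·b = (0.4993 + 0.8664i)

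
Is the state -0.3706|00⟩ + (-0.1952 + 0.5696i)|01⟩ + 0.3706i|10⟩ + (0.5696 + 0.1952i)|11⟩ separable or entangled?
Separable

Writing the state as a|00⟩ + b|01⟩ + c|10⟩ + d|11⟩, it is a product state iff ad − bc = 0.
Here (a, b, c, d) = (-0.3706, (-0.1952 + 0.5696i), 0.3706i, (0.5696 + 0.1952i)): ad − bc = (-0.3706)(0.5696 + 0.1952i) − (-0.1952 + 0.5696i)(0.3706i) = 0, so the state is separable.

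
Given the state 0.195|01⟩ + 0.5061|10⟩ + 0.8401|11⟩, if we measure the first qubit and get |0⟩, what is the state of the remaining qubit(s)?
|1⟩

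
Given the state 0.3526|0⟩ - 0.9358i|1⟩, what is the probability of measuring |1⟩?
0.8757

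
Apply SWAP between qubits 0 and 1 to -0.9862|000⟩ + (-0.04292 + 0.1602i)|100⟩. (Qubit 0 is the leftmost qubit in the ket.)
-0.9862|000⟩ + (-0.04292 + 0.1602i)|010⟩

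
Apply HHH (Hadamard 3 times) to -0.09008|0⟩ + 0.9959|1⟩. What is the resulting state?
0.6405|0⟩ - 0.7679|1⟩

H² = I, so H^3 = H: a single Hadamard. With (a, b) = (-0.09008, 0.9959), H gives ((a + b)/√2, (a − b)/√2) = (0.6405, -0.7679).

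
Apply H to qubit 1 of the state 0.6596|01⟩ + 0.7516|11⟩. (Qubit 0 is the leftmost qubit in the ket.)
0.4664|00⟩ - 0.4664|01⟩ + 0.5315|10⟩ - 0.5315|11⟩

H on qubit 1 mixes each pair of kets that differ only in qubit 1: amplitudes (a, b) of (|…0…⟩, |…1…⟩) become ((a + b)/√2, (a − b)/√2). Kets absent from the input have amplitude 0.
(|00⟩, |01⟩): (a, b) = (0, 0.6596) → (0.4664, -0.4664)
(|10⟩, |11⟩): (a, b) = (0, 0.7516) → (0.5315, -0.5315)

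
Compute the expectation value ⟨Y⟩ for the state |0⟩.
0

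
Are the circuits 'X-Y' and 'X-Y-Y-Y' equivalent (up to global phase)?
Yes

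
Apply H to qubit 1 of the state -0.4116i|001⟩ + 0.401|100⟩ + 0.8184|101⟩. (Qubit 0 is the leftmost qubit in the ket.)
-0.291i|001⟩ - 0.291i|011⟩ + 0.2835|100⟩ + 0.5787|101⟩ + 0.2835|110⟩ + 0.5787|111⟩

H on qubit 1 mixes each pair of kets that differ only in qubit 1: amplitudes (a, b) of (|…0…⟩, |…1…⟩) become ((a + b)/√2, (a − b)/√2). Kets absent from the input have amplitude 0.
(|001⟩, |011⟩): (a, b) = (-0.4116i, 0) → (-0.291i, -0.291i)
(|100⟩, |110⟩): (a, b) = (0.401, 0) → (0.2835, 0.2835)
(|101⟩, |111⟩): (a, b) = (0.8184, 0) → (0.5787, 0.5787)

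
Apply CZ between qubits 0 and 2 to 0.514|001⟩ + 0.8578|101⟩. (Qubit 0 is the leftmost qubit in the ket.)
0.514|001⟩ - 0.8578|101⟩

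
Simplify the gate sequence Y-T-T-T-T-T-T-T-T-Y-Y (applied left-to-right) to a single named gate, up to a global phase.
Y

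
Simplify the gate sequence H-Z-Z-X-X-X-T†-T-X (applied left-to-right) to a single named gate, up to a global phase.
H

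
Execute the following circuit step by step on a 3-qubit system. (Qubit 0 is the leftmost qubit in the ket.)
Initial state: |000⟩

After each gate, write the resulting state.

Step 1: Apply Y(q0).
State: i|100⟩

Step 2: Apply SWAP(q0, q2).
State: i|001⟩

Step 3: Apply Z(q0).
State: i|001⟩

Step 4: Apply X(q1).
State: i|011⟩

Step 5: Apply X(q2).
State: i|010⟩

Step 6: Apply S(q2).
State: i|010⟩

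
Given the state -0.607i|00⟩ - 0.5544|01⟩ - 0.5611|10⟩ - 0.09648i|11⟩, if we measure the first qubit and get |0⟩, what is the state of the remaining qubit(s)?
-0.7384i|0⟩ - 0.6744|1⟩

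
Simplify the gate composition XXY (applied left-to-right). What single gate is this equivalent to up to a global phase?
Y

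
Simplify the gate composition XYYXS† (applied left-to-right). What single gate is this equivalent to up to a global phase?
S†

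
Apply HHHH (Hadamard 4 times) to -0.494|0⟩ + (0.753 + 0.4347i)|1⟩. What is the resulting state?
-0.494|0⟩ + (0.753 + 0.4347i)|1⟩

H² = I, so an even number of Hadamards cancels: H^4 = I and the state is unchanged.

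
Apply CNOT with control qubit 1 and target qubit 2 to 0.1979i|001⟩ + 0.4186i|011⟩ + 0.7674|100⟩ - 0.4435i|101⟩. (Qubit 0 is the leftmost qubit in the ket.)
0.1979i|001⟩ + 0.4186i|010⟩ + 0.7674|100⟩ - 0.4435i|101⟩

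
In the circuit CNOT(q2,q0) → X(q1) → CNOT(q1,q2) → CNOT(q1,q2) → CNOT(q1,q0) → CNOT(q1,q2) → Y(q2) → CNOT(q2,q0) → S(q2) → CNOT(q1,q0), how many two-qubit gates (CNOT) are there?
7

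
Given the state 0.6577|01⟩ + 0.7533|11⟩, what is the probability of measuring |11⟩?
0.5675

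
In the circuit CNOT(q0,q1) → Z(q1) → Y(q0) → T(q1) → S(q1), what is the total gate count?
5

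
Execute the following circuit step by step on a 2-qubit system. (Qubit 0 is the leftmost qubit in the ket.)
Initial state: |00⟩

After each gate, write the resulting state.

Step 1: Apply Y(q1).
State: i|01⟩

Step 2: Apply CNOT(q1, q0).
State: i|11⟩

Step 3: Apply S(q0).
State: -|11⟩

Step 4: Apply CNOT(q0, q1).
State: -|10⟩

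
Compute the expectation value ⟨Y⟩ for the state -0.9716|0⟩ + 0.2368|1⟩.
0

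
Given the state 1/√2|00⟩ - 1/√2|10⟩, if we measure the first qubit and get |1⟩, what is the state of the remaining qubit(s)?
-|0⟩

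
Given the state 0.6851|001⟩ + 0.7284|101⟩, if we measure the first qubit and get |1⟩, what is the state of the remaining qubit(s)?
|01⟩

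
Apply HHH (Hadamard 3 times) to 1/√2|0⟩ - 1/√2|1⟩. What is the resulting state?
|1⟩

H² = I, so H^3 = H: a single Hadamard. With (a, b) = (1/√2, -1/√2), H gives ((a + b)/√2, (a − b)/√2) = (0, 1).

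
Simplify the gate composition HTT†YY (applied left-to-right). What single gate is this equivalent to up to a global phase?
H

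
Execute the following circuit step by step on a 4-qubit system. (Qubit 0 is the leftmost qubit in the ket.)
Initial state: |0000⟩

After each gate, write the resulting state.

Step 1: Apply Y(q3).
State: i|0001⟩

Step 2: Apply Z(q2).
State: i|0001⟩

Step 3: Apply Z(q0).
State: i|0001⟩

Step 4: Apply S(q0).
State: i|0001⟩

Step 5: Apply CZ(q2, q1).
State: i|0001⟩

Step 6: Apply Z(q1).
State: i|0001⟩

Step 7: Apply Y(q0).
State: -|1001⟩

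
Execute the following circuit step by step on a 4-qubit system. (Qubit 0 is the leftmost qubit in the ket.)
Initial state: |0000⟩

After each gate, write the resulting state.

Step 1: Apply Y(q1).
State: i|0100⟩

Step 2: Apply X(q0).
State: i|1100⟩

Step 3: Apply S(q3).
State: i|1100⟩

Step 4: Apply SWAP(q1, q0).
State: i|1100⟩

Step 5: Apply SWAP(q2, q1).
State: i|1010⟩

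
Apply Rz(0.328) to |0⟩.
(0.9866 - 0.1633i)|0⟩

Rz(0.328) = [[e^(−iθ/2), 0], [0, e^(iθ/2)]] with e^(±iθ/2) = cos(θ/2) ± i·sin(θ/2); θ = 0.328, cos(θ/2) ≈ 0.986582, sin(θ/2) ≈ 0.163266.
With a = amp(|0⟩) = 1 and b = amp(|1⟩) = 0:
new amp(|0⟩) = (0.986582 - 0.163266i)·a = (0.9866 - 0.1633i)
new amp(|1⟩) = (0.986582 + 0.163266i)·b = 0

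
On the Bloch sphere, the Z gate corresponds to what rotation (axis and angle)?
Rotation by π around the z-axis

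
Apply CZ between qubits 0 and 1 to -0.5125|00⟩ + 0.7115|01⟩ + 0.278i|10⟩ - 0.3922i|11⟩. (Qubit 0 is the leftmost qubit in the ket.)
-0.5125|00⟩ + 0.7115|01⟩ + 0.278i|10⟩ + 0.3922i|11⟩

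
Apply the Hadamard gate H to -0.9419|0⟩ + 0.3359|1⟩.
-0.4285|0⟩ - 0.9035|1⟩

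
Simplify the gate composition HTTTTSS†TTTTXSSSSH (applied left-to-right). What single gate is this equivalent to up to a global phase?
Z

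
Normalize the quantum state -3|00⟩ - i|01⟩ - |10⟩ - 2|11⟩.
-0.7746|00⟩ - 0.2582i|01⟩ - 0.2582|10⟩ - 0.5164|11⟩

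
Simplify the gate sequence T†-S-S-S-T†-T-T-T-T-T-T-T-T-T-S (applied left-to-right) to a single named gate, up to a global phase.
T†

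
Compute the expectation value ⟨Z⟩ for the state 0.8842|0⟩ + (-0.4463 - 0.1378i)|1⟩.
0.5636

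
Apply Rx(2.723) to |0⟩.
0.2078|0⟩ - 0.9782i|1⟩

Rx(2.723) = [[cos(θ/2), −i·sin(θ/2)], [−i·sin(θ/2), cos(θ/2)]]; θ = 2.723, cos(θ/2) ≈ 0.207772, sin(θ/2) ≈ 0.978177.
With a = amp(|0⟩) = 1 and b = amp(|1⟩) = 0:
new amp(|0⟩) = (0.207772)·a + (-0.978177i)·b = 0.2078
new amp(|1⟩) = (-0.978177i)·a + (0.207772)·b = -0.9782i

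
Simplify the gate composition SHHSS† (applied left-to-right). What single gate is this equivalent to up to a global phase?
S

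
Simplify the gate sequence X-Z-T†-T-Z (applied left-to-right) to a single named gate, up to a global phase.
X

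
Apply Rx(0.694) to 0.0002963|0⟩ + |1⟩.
(0.0002786 - 0.3401i)|0⟩ + (0.9404 - 0.0001008i)|1⟩

Rx(0.694) = [[cos(θ/2), −i·sin(θ/2)], [−i·sin(θ/2), cos(θ/2)]]; θ = 0.694, cos(θ/2) ≈ 0.940397, sin(θ/2) ≈ 0.340078.
With a = amp(|0⟩) = 0.0002963 and b = amp(|1⟩) = 1:
new amp(|0⟩) = (0.940397)·a + (-0.340078i)·b = (0.0002786 - 0.3401i)
new amp(|1⟩) = (-0.340078i)·a + (0.940397)·b = (0.9404 - 0.0001008i)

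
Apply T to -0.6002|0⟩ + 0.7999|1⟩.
-0.6002|0⟩ + (0.5656 + 0.5656i)|1⟩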